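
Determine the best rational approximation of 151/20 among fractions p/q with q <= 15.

Expand x = 151/20 as a continued fraction with the Euclidean algorithm:
  151 = 7*20 + 11, so a_0 = 7.
  20 = 1*11 + 9, so a_1 = 1.
  11 = 1*9 + 2, so a_2 = 1.
  9 = 4*2 + 1, so a_3 = 4.
  2 = 2*1 + 0, so a_4 = 2.
so x = [7; 1, 1, 4, 2].
Convergents (p_i = a_i*p_{i-1} + p_{i-2}, q_i = a_i*q_{i-1} + q_{i-2} with p_{-2}=0, p_{-1}=1, q_{-2}=1, q_{-1}=0), until the denominator exceeds 15:
  i=0: a_0=7, p_0 = 7*1 + 0 = 7, q_0 = 7*0 + 1 = 1.
  i=1: a_1=1, p_1 = 1*7 + 1 = 8, q_1 = 1*1 + 0 = 1.
  i=2: a_2=1, p_2 = 1*8 + 7 = 15, q_2 = 1*1 + 1 = 2.
  i=3: a_3=4, p_3 = 4*15 + 8 = 68, q_3 = 4*2 + 1 = 9.
  i=4: a_4=2, p_4 = 2*68 + 15 = 151, q_4 = 2*9 + 2 = 20.
q_4 = 20 > 15, so the last convergent with denominator <= 15 is p_3/q_3 = 68/9.
The closest fraction with denominator <= 15 is either p_3/q_3 or the intermediate fraction (k*p_3 + p_2)/(k*q_3 + q_2) with the largest k >= 1 whose denominator stays <= 15; these approach x as k grows, and every other convergent or intermediate fraction in range is farther away.
Largest k: floor((15 - q_2)/q_3) = floor((15 - 2)/9) = 1.
That gives (1*68 + 15)/(1*9 + 2) = 83/11.
Compare the errors: |x - 68/9| = |151*9 - 68*20|/(20*9) = 1/180, and |x - 83/11| = |151*11 - 83*20|/(20*11) = 1/220.
Cross-multiplying, 1*180 = 180 < 220 = 1*220, so 1/220 is smaller: the intermediate fraction 83/11 is closer to x than 68/9.

83/11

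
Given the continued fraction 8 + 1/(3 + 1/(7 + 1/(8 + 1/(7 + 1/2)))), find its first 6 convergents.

8/1, 25/3, 183/22, 1489/179, 10606/1275, 22701/2729

Using the convergent recurrence p_i = a_i*p_{i-1} + p_{i-2}, q_i = a_i*q_{i-1} + q_{i-2} with p_{-2}=0, p_{-1}=1, q_{-2}=1, q_{-1}=0:
  i=0: a_0=8, p_0 = 8*1 + 0 = 8, q_0 = 8*0 + 1 = 1.
  i=1: a_1=3, p_1 = 3*8 + 1 = 25, q_1 = 3*1 + 0 = 3.
  i=2: a_2=7, p_2 = 7*25 + 8 = 183, q_2 = 7*3 + 1 = 22.
  i=3: a_3=8, p_3 = 8*183 + 25 = 1489, q_3 = 8*22 + 3 = 179.
  i=4: a_4=7, p_4 = 7*1489 + 183 = 10606, q_4 = 7*179 + 22 = 1275.
  i=5: a_5=2, p_5 = 2*10606 + 1489 = 22701, q_5 = 2*1275 + 179 = 2729.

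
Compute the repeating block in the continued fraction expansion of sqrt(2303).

Write x_i = (sqrt(2303) + m_i)/d_i with (m_0, d_0) = (0, 1). a_0 = floor(sqrt(2303)) = 47, since 47^2 = 2209 <= 2303 < 2304 = 48^2.
Iterate m_{i+1} = d_i*a_i - m_i, d_{i+1} = (2303 - m_{i+1}^2)/d_i, a_{i+1} = floor((a_0 + m_{i+1})/d_{i+1}):
  m_1 = 1*47 - 0 = 47, d_1 = (2303 - 47^2)/1 = 94/1 = 94, a_1 = floor((47 + 47)/94) = 1.
  m_2 = 94*1 - 47 = 47, d_2 = (2303 - 47^2)/94 = 94/94 = 1, a_2 = floor((47 + 47)/1) = 94.
  m_3 = 1*94 - 47 = 47, d_3 = (2303 - 47^2)/1 = 94/1 = 94: (m_3, d_3) = (m_1, d_1) = (47, 94), so from here the quotients repeat a_1, a_2; the period length is 2.
Hence the expansion of sqrt(2303) is a_0 = 47 followed by the repeating block 1, 94 (period 2).

[47; (1, 94)]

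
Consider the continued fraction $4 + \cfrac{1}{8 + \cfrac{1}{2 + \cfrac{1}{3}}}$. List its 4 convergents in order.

4/1, 33/8, 70/17, 243/59

Using the convergent recurrence p_i = a_i*p_{i-1} + p_{i-2}, q_i = a_i*q_{i-1} + q_{i-2} with p_{-2}=0, p_{-1}=1, q_{-2}=1, q_{-1}=0:
  i=0: a_0=4, p_0 = 4*1 + 0 = 4, q_0 = 4*0 + 1 = 1.
  i=1: a_1=8, p_1 = 8*4 + 1 = 33, q_1 = 8*1 + 0 = 8.
  i=2: a_2=2, p_2 = 2*33 + 4 = 70, q_2 = 2*8 + 1 = 17.
  i=3: a_3=3, p_3 = 3*70 + 33 = 243, q_3 = 3*17 + 8 = 59.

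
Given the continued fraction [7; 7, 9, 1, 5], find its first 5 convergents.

7/1, 50/7, 457/64, 507/71, 2992/419

Using the convergent recurrence p_i = a_i*p_{i-1} + p_{i-2}, q_i = a_i*q_{i-1} + q_{i-2} with p_{-2}=0, p_{-1}=1, q_{-2}=1, q_{-1}=0:
  i=0: a_0=7, p_0 = 7*1 + 0 = 7, q_0 = 7*0 + 1 = 1.
  i=1: a_1=7, p_1 = 7*7 + 1 = 50, q_1 = 7*1 + 0 = 7.
  i=2: a_2=9, p_2 = 9*50 + 7 = 457, q_2 = 9*7 + 1 = 64.
  i=3: a_3=1, p_3 = 1*457 + 50 = 507, q_3 = 1*64 + 7 = 71.
  i=4: a_4=5, p_4 = 5*507 + 457 = 2992, q_4 = 5*71 + 64 = 419.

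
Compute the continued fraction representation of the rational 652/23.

Run the Euclidean algorithm on 652 and 23; the successive quotients are the partial quotients a_0, a_1, ... (each step inverts the fractional part left over by the previous one):
  652 = 28*23 + 8, so a_0 = 28.
  23 = 2*8 + 7, so a_1 = 2.
  8 = 1*7 + 1, so a_2 = 1.
  7 = 7*1 + 0, so a_3 = 7.
The remainder reaches 0 after 4 divisions, so the expansion has 4 partial quotients, read off in order.

[28; 2, 1, 7]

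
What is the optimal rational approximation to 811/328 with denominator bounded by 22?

Expand x = 811/328 as a continued fraction with the Euclidean algorithm:
  811 = 2*328 + 155, so a_0 = 2.
  328 = 2*155 + 18, so a_1 = 2.
  155 = 8*18 + 11, so a_2 = 8.
  18 = 1*11 + 7, so a_3 = 1.
  11 = 1*7 + 4, so a_4 = 1.
  7 = 1*4 + 3, so a_5 = 1.
  4 = 1*3 + 1, so a_6 = 1.
  3 = 3*1 + 0, so a_7 = 3.
so x = [2; 2, 8, 1, 1, 1, 1, 3].
Convergents (p_i = a_i*p_{i-1} + p_{i-2}, q_i = a_i*q_{i-1} + q_{i-2} with p_{-2}=0, p_{-1}=1, q_{-2}=1, q_{-1}=0), until the denominator exceeds 22:
  i=0: a_0=2, p_0 = 2*1 + 0 = 2, q_0 = 2*0 + 1 = 1.
  i=1: a_1=2, p_1 = 2*2 + 1 = 5, q_1 = 2*1 + 0 = 2.
  i=2: a_2=8, p_2 = 8*5 + 2 = 42, q_2 = 8*2 + 1 = 17.
  i=3: a_3=1, p_3 = 1*42 + 5 = 47, q_3 = 1*17 + 2 = 19.
  i=4: a_4=1, p_4 = 1*47 + 42 = 89, q_4 = 1*19 + 17 = 36.
q_4 = 36 > 22, so the last convergent with denominator <= 22 is p_3/q_3 = 47/19.
The closest fraction with denominator <= 22 is either p_3/q_3 or the intermediate fraction (k*p_3 + p_2)/(k*q_3 + q_2) with the largest k >= 1 whose denominator stays <= 22; these approach x as k grows, and every other convergent or intermediate fraction in range is farther away.
Largest k: floor((22 - q_2)/q_3) = floor((22 - 17)/19) = 0.
Since k = 0, no intermediate fraction beyond p_3/q_3 has denominator <= 22, so the convergent 47/19 is the closest (its error is |811*19 - 47*328|/(328*19) = 7/6232).

47/19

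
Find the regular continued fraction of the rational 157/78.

Run the Euclidean algorithm on 157 and 78; the successive quotients are the partial quotients a_0, a_1, ... (each step inverts the fractional part left over by the previous one):
  157 = 2*78 + 1, so a_0 = 2.
  78 = 78*1 + 0, so a_1 = 78.
The remainder reaches 0 after 2 divisions, so the expansion has 2 partial quotients, read off in order.

[2; 78]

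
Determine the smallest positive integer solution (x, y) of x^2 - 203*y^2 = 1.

(x, y) = (57, 4)

First expand sqrt(203) as a continued fraction. With x_i = (sqrt(203) + m_i)/d_i and (m_0, d_0) = (0, 1): a_0 = floor(sqrt(203)) = 14, since 14^2 = 196 <= 203 < 225 = 15^2.
Iterate m_{i+1} = d_i*a_i - m_i, d_{i+1} = (203 - m_{i+1}^2)/d_i, a_{i+1} = floor((a_0 + m_{i+1})/d_{i+1}):
  m_1 = 1*14 - 0 = 14, d_1 = (203 - 14^2)/1 = 7/1 = 7, a_1 = floor((14 + 14)/7) = 4.
  m_2 = 7*4 - 14 = 14, d_2 = (203 - 14^2)/7 = 7/7 = 1, a_2 = floor((14 + 14)/1) = 28.
  m_3 = 1*28 - 14 = 14, d_3 = (203 - 14^2)/1 = 7/1 = 7: (m_3, d_3) = (m_1, d_1) = (14, 7), so from here the quotients repeat a_1, a_2; the period length is 2.
So sqrt(203) = [14; (4, 28)] with period length k = 2.
k is even, so the fundamental solution of x^2 - 203y^2 = 1 is (p_{k-1}, q_{k-1}) = (p_1, q_1); compute convergents through index 1.
Convergents (p_i = a_i*p_{i-1} + p_{i-2}, q_i = a_i*q_{i-1} + q_{i-2} with p_{-2}=0, p_{-1}=1, q_{-2}=1, q_{-1}=0):
  i=0: a_0=14, p_0 = 14*1 + 0 = 14, q_0 = 14*0 + 1 = 1.
  i=1: a_1=4, p_1 = 4*14 + 1 = 57, q_1 = 4*1 + 0 = 4.
Check: 57^2 - 203*4^2 = 3249 - 3248 = 1, so (x, y) = (57, 4) solves the equation, and by the theorem it is the least positive solution.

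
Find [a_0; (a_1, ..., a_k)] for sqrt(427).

[20; (1, 1, 1, 40)]

Write x_i = (sqrt(427) + m_i)/d_i with (m_0, d_0) = (0, 1). a_0 = floor(sqrt(427)) = 20, since 20^2 = 400 <= 427 < 441 = 21^2.
Iterate m_{i+1} = d_i*a_i - m_i, d_{i+1} = (427 - m_{i+1}^2)/d_i, a_{i+1} = floor((a_0 + m_{i+1})/d_{i+1}):
  m_1 = 1*20 - 0 = 20, d_1 = (427 - 20^2)/1 = 27/1 = 27, a_1 = floor((20 + 20)/27) = 1.
  m_2 = 27*1 - 20 = 7, d_2 = (427 - 7^2)/27 = 378/27 = 14, a_2 = floor((20 + 7)/14) = 1.
  m_3 = 14*1 - 7 = 7, d_3 = (427 - 7^2)/14 = 378/14 = 27, a_3 = floor((20 + 7)/27) = 1.
  m_4 = 27*1 - 7 = 20, d_4 = (427 - 20^2)/27 = 27/27 = 1, a_4 = floor((20 + 20)/1) = 40.
  m_5 = 1*40 - 20 = 20, d_5 = (427 - 20^2)/1 = 27/1 = 27: (m_5, d_5) = (m_1, d_1) = (20, 27), so from here the quotients repeat a_1, ..., a_4; the period length is 4.
Hence the expansion of sqrt(427) is a_0 = 20 followed by the repeating block 1, 1, 1, 40 (period 4).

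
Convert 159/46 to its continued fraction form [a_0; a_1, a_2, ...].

Run the Euclidean algorithm on 159 and 46; the successive quotients are the partial quotients a_0, a_1, ... (each step inverts the fractional part left over by the previous one):
  159 = 3*46 + 21, so a_0 = 3.
  46 = 2*21 + 4, so a_1 = 2.
  21 = 5*4 + 1, so a_2 = 5.
  4 = 4*1 + 0, so a_3 = 4.
The remainder reaches 0 after 4 divisions, so the expansion has 4 partial quotients, read off in order.

[3; 2, 5, 4]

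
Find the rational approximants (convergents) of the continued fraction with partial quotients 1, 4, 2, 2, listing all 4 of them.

1/1, 5/4, 11/9, 27/22

Using the convergent recurrence p_i = a_i*p_{i-1} + p_{i-2}, q_i = a_i*q_{i-1} + q_{i-2} with p_{-2}=0, p_{-1}=1, q_{-2}=1, q_{-1}=0:
  i=0: a_0=1, p_0 = 1*1 + 0 = 1, q_0 = 1*0 + 1 = 1.
  i=1: a_1=4, p_1 = 4*1 + 1 = 5, q_1 = 4*1 + 0 = 4.
  i=2: a_2=2, p_2 = 2*5 + 1 = 11, q_2 = 2*4 + 1 = 9.
  i=3: a_3=2, p_3 = 2*11 + 5 = 27, q_3 = 2*9 + 4 = 22.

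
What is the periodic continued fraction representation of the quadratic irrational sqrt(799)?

[28; (3, 1, 3, 56)]

Write x_i = (sqrt(799) + m_i)/d_i with (m_0, d_0) = (0, 1). a_0 = floor(sqrt(799)) = 28, since 28^2 = 784 <= 799 < 841 = 29^2.
Iterate m_{i+1} = d_i*a_i - m_i, d_{i+1} = (799 - m_{i+1}^2)/d_i, a_{i+1} = floor((a_0 + m_{i+1})/d_{i+1}):
  m_1 = 1*28 - 0 = 28, d_1 = (799 - 28^2)/1 = 15/1 = 15, a_1 = floor((28 + 28)/15) = 3.
  m_2 = 15*3 - 28 = 17, d_2 = (799 - 17^2)/15 = 510/15 = 34, a_2 = floor((28 + 17)/34) = 1.
  m_3 = 34*1 - 17 = 17, d_3 = (799 - 17^2)/34 = 510/34 = 15, a_3 = floor((28 + 17)/15) = 3.
  m_4 = 15*3 - 17 = 28, d_4 = (799 - 28^2)/15 = 15/15 = 1, a_4 = floor((28 + 28)/1) = 56.
  m_5 = 1*56 - 28 = 28, d_5 = (799 - 28^2)/1 = 15/1 = 15: (m_5, d_5) = (m_1, d_1) = (28, 15), so from here the quotients repeat a_1, ..., a_4; the period length is 4.
Hence the expansion of sqrt(799) is a_0 = 28 followed by the repeating block 3, 1, 3, 56 (period 4).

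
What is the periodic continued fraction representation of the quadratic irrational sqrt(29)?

Write x_i = (sqrt(29) + m_i)/d_i with (m_0, d_0) = (0, 1). a_0 = floor(sqrt(29)) = 5, since 5^2 = 25 <= 29 < 36 = 6^2.
Iterate m_{i+1} = d_i*a_i - m_i, d_{i+1} = (29 - m_{i+1}^2)/d_i, a_{i+1} = floor((a_0 + m_{i+1})/d_{i+1}):
  m_1 = 1*5 - 0 = 5, d_1 = (29 - 5^2)/1 = 4/1 = 4, a_1 = floor((5 + 5)/4) = 2.
  m_2 = 4*2 - 5 = 3, d_2 = (29 - 3^2)/4 = 20/4 = 5, a_2 = floor((5 + 3)/5) = 1.
  m_3 = 5*1 - 3 = 2, d_3 = (29 - 2^2)/5 = 25/5 = 5, a_3 = floor((5 + 2)/5) = 1.
  m_4 = 5*1 - 2 = 3, d_4 = (29 - 3^2)/5 = 20/5 = 4, a_4 = floor((5 + 3)/4) = 2.
  m_5 = 4*2 - 3 = 5, d_5 = (29 - 5^2)/4 = 4/4 = 1, a_5 = floor((5 + 5)/1) = 10.
  m_6 = 1*10 - 5 = 5, d_6 = (29 - 5^2)/1 = 4/1 = 4: (m_6, d_6) = (m_1, d_1) = (5, 4), so from here the quotients repeat a_1, ..., a_5; the period length is 5.
Hence the expansion of sqrt(29) is a_0 = 5 followed by the repeating block 2, 1, 1, 2, 10 (period 5).

[5; (2, 1, 1, 2, 10)]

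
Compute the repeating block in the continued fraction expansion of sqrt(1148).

[33; (1, 7, 2, 16, 2, 7, 1, 66)]

Write x_i = (sqrt(1148) + m_i)/d_i with (m_0, d_0) = (0, 1). a_0 = floor(sqrt(1148)) = 33, since 33^2 = 1089 <= 1148 < 1156 = 34^2.
Iterate m_{i+1} = d_i*a_i - m_i, d_{i+1} = (1148 - m_{i+1}^2)/d_i, a_{i+1} = floor((a_0 + m_{i+1})/d_{i+1}):
  m_1 = 1*33 - 0 = 33, d_1 = (1148 - 33^2)/1 = 59/1 = 59, a_1 = floor((33 + 33)/59) = 1.
  m_2 = 59*1 - 33 = 26, d_2 = (1148 - 26^2)/59 = 472/59 = 8, a_2 = floor((33 + 26)/8) = 7.
  m_3 = 8*7 - 26 = 30, d_3 = (1148 - 30^2)/8 = 248/8 = 31, a_3 = floor((33 + 30)/31) = 2.
  m_4 = 31*2 - 30 = 32, d_4 = (1148 - 32^2)/31 = 124/31 = 4, a_4 = floor((33 + 32)/4) = 16.
  m_5 = 4*16 - 32 = 32, d_5 = (1148 - 32^2)/4 = 124/4 = 31, a_5 = floor((33 + 32)/31) = 2.
  m_6 = 31*2 - 32 = 30, d_6 = (1148 - 30^2)/31 = 248/31 = 8, a_6 = floor((33 + 30)/8) = 7.
  m_7 = 8*7 - 30 = 26, d_7 = (1148 - 26^2)/8 = 472/8 = 59, a_7 = floor((33 + 26)/59) = 1.
  m_8 = 59*1 - 26 = 33, d_8 = (1148 - 33^2)/59 = 59/59 = 1, a_8 = floor((33 + 33)/1) = 66.
  m_9 = 1*66 - 33 = 33, d_9 = (1148 - 33^2)/1 = 59/1 = 59: (m_9, d_9) = (m_1, d_1) = (33, 59), so from here the quotients repeat a_1, ..., a_8; the period length is 8.
Hence the expansion of sqrt(1148) is a_0 = 33 followed by the repeating block 1, 7, 2, 16, 2, 7, 1, 66 (period 8).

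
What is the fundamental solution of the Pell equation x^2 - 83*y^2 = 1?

(x, y) = (82, 9)

First expand sqrt(83) as a continued fraction. With x_i = (sqrt(83) + m_i)/d_i and (m_0, d_0) = (0, 1): a_0 = floor(sqrt(83)) = 9, since 9^2 = 81 <= 83 < 100 = 10^2.
Iterate m_{i+1} = d_i*a_i - m_i, d_{i+1} = (83 - m_{i+1}^2)/d_i, a_{i+1} = floor((a_0 + m_{i+1})/d_{i+1}):
  m_1 = 1*9 - 0 = 9, d_1 = (83 - 9^2)/1 = 2/1 = 2, a_1 = floor((9 + 9)/2) = 9.
  m_2 = 2*9 - 9 = 9, d_2 = (83 - 9^2)/2 = 2/2 = 1, a_2 = floor((9 + 9)/1) = 18.
  m_3 = 1*18 - 9 = 9, d_3 = (83 - 9^2)/1 = 2/1 = 2: (m_3, d_3) = (m_1, d_1) = (9, 2), so from here the quotients repeat a_1, a_2; the period length is 2.
So sqrt(83) = [9; (9, 18)] with period length k = 2.
k is even, so the fundamental solution of x^2 - 83y^2 = 1 is (p_{k-1}, q_{k-1}) = (p_1, q_1); compute convergents through index 1.
Convergents (p_i = a_i*p_{i-1} + p_{i-2}, q_i = a_i*q_{i-1} + q_{i-2} with p_{-2}=0, p_{-1}=1, q_{-2}=1, q_{-1}=0):
  i=0: a_0=9, p_0 = 9*1 + 0 = 9, q_0 = 9*0 + 1 = 1.
  i=1: a_1=9, p_1 = 9*9 + 1 = 82, q_1 = 9*1 + 0 = 9.
Check: 82^2 - 83*9^2 = 6724 - 6723 = 1, so (x, y) = (82, 9) solves the equation, and by the theorem it is the least positive solution.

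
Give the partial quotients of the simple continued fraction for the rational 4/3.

[1; 3]

Run the Euclidean algorithm on 4 and 3; the successive quotients are the partial quotients a_0, a_1, ... (each step inverts the fractional part left over by the previous one):
  4 = 1*3 + 1, so a_0 = 1.
  3 = 3*1 + 0, so a_1 = 3.
The remainder reaches 0 after 2 divisions, so the expansion has 2 partial quotients, read off in order.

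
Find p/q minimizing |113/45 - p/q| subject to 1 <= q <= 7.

5/2

Expand x = 113/45 as a continued fraction with the Euclidean algorithm:
  113 = 2*45 + 23, so a_0 = 2.
  45 = 1*23 + 22, so a_1 = 1.
  23 = 1*22 + 1, so a_2 = 1.
  22 = 22*1 + 0, so a_3 = 22.
so x = [2; 1, 1, 22].
Convergents (p_i = a_i*p_{i-1} + p_{i-2}, q_i = a_i*q_{i-1} + q_{i-2} with p_{-2}=0, p_{-1}=1, q_{-2}=1, q_{-1}=0), until the denominator exceeds 7:
  i=0: a_0=2, p_0 = 2*1 + 0 = 2, q_0 = 2*0 + 1 = 1.
  i=1: a_1=1, p_1 = 1*2 + 1 = 3, q_1 = 1*1 + 0 = 1.
  i=2: a_2=1, p_2 = 1*3 + 2 = 5, q_2 = 1*1 + 1 = 2.
  i=3: a_3=22, p_3 = 22*5 + 3 = 113, q_3 = 22*2 + 1 = 45.
q_3 = 45 > 7, so the last convergent with denominator <= 7 is p_2/q_2 = 5/2.
The closest fraction with denominator <= 7 is either p_2/q_2 or the intermediate fraction (k*p_2 + p_1)/(k*q_2 + q_1) with the largest k >= 1 whose denominator stays <= 7; these approach x as k grows, and every other convergent or intermediate fraction in range is farther away.
Largest k: floor((7 - q_1)/q_2) = floor((7 - 1)/2) = 3.
That gives (3*5 + 3)/(3*2 + 1) = 18/7.
Compare the errors: |x - 5/2| = |113*2 - 5*45|/(45*2) = 1/90, and |x - 18/7| = |113*7 - 18*45|/(45*7) = 19/315.
Cross-multiplying, 1*315 = 315 < 1710 = 19*90, so 1/90 is smaller: the convergent 5/2 is closer to x than 18/7.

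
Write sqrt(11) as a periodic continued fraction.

Write x_i = (sqrt(11) + m_i)/d_i with (m_0, d_0) = (0, 1). a_0 = floor(sqrt(11)) = 3, since 3^2 = 9 <= 11 < 16 = 4^2.
Iterate m_{i+1} = d_i*a_i - m_i, d_{i+1} = (11 - m_{i+1}^2)/d_i, a_{i+1} = floor((a_0 + m_{i+1})/d_{i+1}):
  m_1 = 1*3 - 0 = 3, d_1 = (11 - 3^2)/1 = 2/1 = 2, a_1 = floor((3 + 3)/2) = 3.
  m_2 = 2*3 - 3 = 3, d_2 = (11 - 3^2)/2 = 2/2 = 1, a_2 = floor((3 + 3)/1) = 6.
  m_3 = 1*6 - 3 = 3, d_3 = (11 - 3^2)/1 = 2/1 = 2: (m_3, d_3) = (m_1, d_1) = (3, 2), so from here the quotients repeat a_1, a_2; the period length is 2.
Hence the expansion of sqrt(11) is a_0 = 3 followed by the repeating block 3, 6 (period 2).

[3; (3, 6)]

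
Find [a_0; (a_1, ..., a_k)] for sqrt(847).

[29; (9, 1, 2, 6, 8, 6, 2, 1, 9, 58)]

Write x_i = (sqrt(847) + m_i)/d_i with (m_0, d_0) = (0, 1). a_0 = floor(sqrt(847)) = 29, since 29^2 = 841 <= 847 < 900 = 30^2.
Iterate m_{i+1} = d_i*a_i - m_i, d_{i+1} = (847 - m_{i+1}^2)/d_i, a_{i+1} = floor((a_0 + m_{i+1})/d_{i+1}):
  m_1 = 1*29 - 0 = 29, d_1 = (847 - 29^2)/1 = 6/1 = 6, a_1 = floor((29 + 29)/6) = 9.
  m_2 = 6*9 - 29 = 25, d_2 = (847 - 25^2)/6 = 222/6 = 37, a_2 = floor((29 + 25)/37) = 1.
  m_3 = 37*1 - 25 = 12, d_3 = (847 - 12^2)/37 = 703/37 = 19, a_3 = floor((29 + 12)/19) = 2.
  m_4 = 19*2 - 12 = 26, d_4 = (847 - 26^2)/19 = 171/19 = 9, a_4 = floor((29 + 26)/9) = 6.
  m_5 = 9*6 - 26 = 28, d_5 = (847 - 28^2)/9 = 63/9 = 7, a_5 = floor((29 + 28)/7) = 8.
  m_6 = 7*8 - 28 = 28, d_6 = (847 - 28^2)/7 = 63/7 = 9, a_6 = floor((29 + 28)/9) = 6.
  m_7 = 9*6 - 28 = 26, d_7 = (847 - 26^2)/9 = 171/9 = 19, a_7 = floor((29 + 26)/19) = 2.
  m_8 = 19*2 - 26 = 12, d_8 = (847 - 12^2)/19 = 703/19 = 37, a_8 = floor((29 + 12)/37) = 1.
  m_9 = 37*1 - 12 = 25, d_9 = (847 - 25^2)/37 = 222/37 = 6, a_9 = floor((29 + 25)/6) = 9.
  m_10 = 6*9 - 25 = 29, d_10 = (847 - 29^2)/6 = 6/6 = 1, a_10 = floor((29 + 29)/1) = 58.
  m_11 = 1*58 - 29 = 29, d_11 = (847 - 29^2)/1 = 6/1 = 6: (m_11, d_11) = (m_1, d_1) = (29, 6), so from here the quotients repeat a_1, ..., a_10; the period length is 10.
Hence the expansion of sqrt(847) is a_0 = 29 followed by the repeating block 9, 1, 2, 6, 8, 6, 2, 1, 9, 58 (period 10).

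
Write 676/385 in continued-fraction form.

[1; 1, 3, 10, 2, 4]

Run the Euclidean algorithm on 676 and 385; the successive quotients are the partial quotients a_0, a_1, ... (each step inverts the fractional part left over by the previous one):
  676 = 1*385 + 291, so a_0 = 1.
  385 = 1*291 + 94, so a_1 = 1.
  291 = 3*94 + 9, so a_2 = 3.
  94 = 10*9 + 4, so a_3 = 10.
  9 = 2*4 + 1, so a_4 = 2.
  4 = 4*1 + 0, so a_5 = 4.
The remainder reaches 0 after 6 divisions, so the expansion has 6 partial quotients, read off in order.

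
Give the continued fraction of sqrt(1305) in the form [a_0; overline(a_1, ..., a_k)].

[36; overline(8, 72)]

Write x_i = (sqrt(1305) + m_i)/d_i with (m_0, d_0) = (0, 1). a_0 = floor(sqrt(1305)) = 36, since 36^2 = 1296 <= 1305 < 1369 = 37^2.
Iterate m_{i+1} = d_i*a_i - m_i, d_{i+1} = (1305 - m_{i+1}^2)/d_i, a_{i+1} = floor((a_0 + m_{i+1})/d_{i+1}):
  m_1 = 1*36 - 0 = 36, d_1 = (1305 - 36^2)/1 = 9/1 = 9, a_1 = floor((36 + 36)/9) = 8.
  m_2 = 9*8 - 36 = 36, d_2 = (1305 - 36^2)/9 = 9/9 = 1, a_2 = floor((36 + 36)/1) = 72.
  m_3 = 1*72 - 36 = 36, d_3 = (1305 - 36^2)/1 = 9/1 = 9: (m_3, d_3) = (m_1, d_1) = (36, 9), so from here the quotients repeat a_1, a_2; the period length is 2.
Hence the expansion of sqrt(1305) is a_0 = 36 followed by the repeating block 8, 72 (period 2).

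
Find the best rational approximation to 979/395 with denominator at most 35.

57/23

Expand x = 979/395 as a continued fraction with the Euclidean algorithm:
  979 = 2*395 + 189, so a_0 = 2.
  395 = 2*189 + 17, so a_1 = 2.
  189 = 11*17 + 2, so a_2 = 11.
  17 = 8*2 + 1, so a_3 = 8.
  2 = 2*1 + 0, so a_4 = 2.
so x = [2; 2, 11, 8, 2].
Convergents (p_i = a_i*p_{i-1} + p_{i-2}, q_i = a_i*q_{i-1} + q_{i-2} with p_{-2}=0, p_{-1}=1, q_{-2}=1, q_{-1}=0), until the denominator exceeds 35:
  i=0: a_0=2, p_0 = 2*1 + 0 = 2, q_0 = 2*0 + 1 = 1.
  i=1: a_1=2, p_1 = 2*2 + 1 = 5, q_1 = 2*1 + 0 = 2.
  i=2: a_2=11, p_2 = 11*5 + 2 = 57, q_2 = 11*2 + 1 = 23.
  i=3: a_3=8, p_3 = 8*57 + 5 = 461, q_3 = 8*23 + 2 = 186.
q_3 = 186 > 35, so the last convergent with denominator <= 35 is p_2/q_2 = 57/23.
The closest fraction with denominator <= 35 is either p_2/q_2 or the intermediate fraction (k*p_2 + p_1)/(k*q_2 + q_1) with the largest k >= 1 whose denominator stays <= 35; these approach x as k grows, and every other convergent or intermediate fraction in range is farther away.
Largest k: floor((35 - q_1)/q_2) = floor((35 - 2)/23) = 1.
That gives (1*57 + 5)/(1*23 + 2) = 62/25.
Compare the errors: |x - 57/23| = |979*23 - 57*395|/(395*23) = 2/9085, and |x - 62/25| = |979*25 - 62*395|/(395*25) = 15/9875.
Cross-multiplying, 2*9875 = 19750 < 136275 = 15*9085, so 2/9085 is smaller: the convergent 57/23 is closer to x than 62/25.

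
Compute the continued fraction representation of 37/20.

Run the Euclidean algorithm on 37 and 20; the successive quotients are the partial quotients a_0, a_1, ... (each step inverts the fractional part left over by the previous one):
  37 = 1*20 + 17, so a_0 = 1.
  20 = 1*17 + 3, so a_1 = 1.
  17 = 5*3 + 2, so a_2 = 5.
  3 = 1*2 + 1, so a_3 = 1.
  2 = 2*1 + 0, so a_4 = 2.
The remainder reaches 0 after 5 divisions, so the expansion has 5 partial quotients, read off in order.

[1; 1, 5, 1, 2]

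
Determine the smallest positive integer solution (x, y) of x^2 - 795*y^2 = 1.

First expand sqrt(795) as a continued fraction. With x_i = (sqrt(795) + m_i)/d_i and (m_0, d_0) = (0, 1): a_0 = floor(sqrt(795)) = 28, since 28^2 = 784 <= 795 < 841 = 29^2.
Iterate m_{i+1} = d_i*a_i - m_i, d_{i+1} = (795 - m_{i+1}^2)/d_i, a_{i+1} = floor((a_0 + m_{i+1})/d_{i+1}):
  m_1 = 1*28 - 0 = 28, d_1 = (795 - 28^2)/1 = 11/1 = 11, a_1 = floor((28 + 28)/11) = 5.
  m_2 = 11*5 - 28 = 27, d_2 = (795 - 27^2)/11 = 66/11 = 6, a_2 = floor((28 + 27)/6) = 9.
  m_3 = 6*9 - 27 = 27, d_3 = (795 - 27^2)/6 = 66/6 = 11, a_3 = floor((28 + 27)/11) = 5.
  m_4 = 11*5 - 27 = 28, d_4 = (795 - 28^2)/11 = 11/11 = 1, a_4 = floor((28 + 28)/1) = 56.
  m_5 = 1*56 - 28 = 28, d_5 = (795 - 28^2)/1 = 11/1 = 11: (m_5, d_5) = (m_1, d_1) = (28, 11), so from here the quotients repeat a_1, ..., a_4; the period length is 4.
So sqrt(795) = [28; (5, 9, 5, 56)] with period length k = 4.
k is even, so the fundamental solution of x^2 - 795y^2 = 1 is (p_{k-1}, q_{k-1}) = (p_3, q_3); compute convergents through index 3.
Convergents (p_i = a_i*p_{i-1} + p_{i-2}, q_i = a_i*q_{i-1} + q_{i-2} with p_{-2}=0, p_{-1}=1, q_{-2}=1, q_{-1}=0):
  i=0: a_0=28, p_0 = 28*1 + 0 = 28, q_0 = 28*0 + 1 = 1.
  i=1: a_1=5, p_1 = 5*28 + 1 = 141, q_1 = 5*1 + 0 = 5.
  i=2: a_2=9, p_2 = 9*141 + 28 = 1297, q_2 = 9*5 + 1 = 46.
  i=3: a_3=5, p_3 = 5*1297 + 141 = 6626, q_3 = 5*46 + 5 = 235.
Check: 6626^2 - 795*235^2 = 43903876 - 43903875 = 1, so (x, y) = (6626, 235) solves the equation, and by the theorem it is the least positive solution.

(x, y) = (6626, 235)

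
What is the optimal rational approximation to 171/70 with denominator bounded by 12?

Expand x = 171/70 as a continued fraction with the Euclidean algorithm:
  171 = 2*70 + 31, so a_0 = 2.
  70 = 2*31 + 8, so a_1 = 2.
  31 = 3*8 + 7, so a_2 = 3.
  8 = 1*7 + 1, so a_3 = 1.
  7 = 7*1 + 0, so a_4 = 7.
so x = [2; 2, 3, 1, 7].
Convergents (p_i = a_i*p_{i-1} + p_{i-2}, q_i = a_i*q_{i-1} + q_{i-2} with p_{-2}=0, p_{-1}=1, q_{-2}=1, q_{-1}=0), until the denominator exceeds 12:
  i=0: a_0=2, p_0 = 2*1 + 0 = 2, q_0 = 2*0 + 1 = 1.
  i=1: a_1=2, p_1 = 2*2 + 1 = 5, q_1 = 2*1 + 0 = 2.
  i=2: a_2=3, p_2 = 3*5 + 2 = 17, q_2 = 3*2 + 1 = 7.
  i=3: a_3=1, p_3 = 1*17 + 5 = 22, q_3 = 1*7 + 2 = 9.
  i=4: a_4=7, p_4 = 7*22 + 17 = 171, q_4 = 7*9 + 7 = 70.
q_4 = 70 > 12, so the last convergent with denominator <= 12 is p_3/q_3 = 22/9.
The closest fraction with denominator <= 12 is either p_3/q_3 or the intermediate fraction (k*p_3 + p_2)/(k*q_3 + q_2) with the largest k >= 1 whose denominator stays <= 12; these approach x as k grows, and every other convergent or intermediate fraction in range is farther away.
Largest k: floor((12 - q_2)/q_3) = floor((12 - 7)/9) = 0.
Since k = 0, no intermediate fraction beyond p_3/q_3 has denominator <= 12, so the convergent 22/9 is the closest (its error is |171*9 - 22*70|/(70*9) = 1/630).

22/9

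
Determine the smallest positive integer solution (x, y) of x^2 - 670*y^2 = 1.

First expand sqrt(670) as a continued fraction. With x_i = (sqrt(670) + m_i)/d_i and (m_0, d_0) = (0, 1): a_0 = floor(sqrt(670)) = 25, since 25^2 = 625 <= 670 < 676 = 26^2.
Iterate m_{i+1} = d_i*a_i - m_i, d_{i+1} = (670 - m_{i+1}^2)/d_i, a_{i+1} = floor((a_0 + m_{i+1})/d_{i+1}):
  m_1 = 1*25 - 0 = 25, d_1 = (670 - 25^2)/1 = 45/1 = 45, a_1 = floor((25 + 25)/45) = 1.
  m_2 = 45*1 - 25 = 20, d_2 = (670 - 20^2)/45 = 270/45 = 6, a_2 = floor((25 + 20)/6) = 7.
  m_3 = 6*7 - 20 = 22, d_3 = (670 - 22^2)/6 = 186/6 = 31, a_3 = floor((25 + 22)/31) = 1.
  m_4 = 31*1 - 22 = 9, d_4 = (670 - 9^2)/31 = 589/31 = 19, a_4 = floor((25 + 9)/19) = 1.
  m_5 = 19*1 - 9 = 10, d_5 = (670 - 10^2)/19 = 570/19 = 30, a_5 = floor((25 + 10)/30) = 1.
  m_6 = 30*1 - 10 = 20, d_6 = (670 - 20^2)/30 = 270/30 = 9, a_6 = floor((25 + 20)/9) = 5.
  m_7 = 9*5 - 20 = 25, d_7 = (670 - 25^2)/9 = 45/9 = 5, a_7 = floor((25 + 25)/5) = 10.
  m_8 = 5*10 - 25 = 25, d_8 = (670 - 25^2)/5 = 45/5 = 9, a_8 = floor((25 + 25)/9) = 5.
  m_9 = 9*5 - 25 = 20, d_9 = (670 - 20^2)/9 = 270/9 = 30, a_9 = floor((25 + 20)/30) = 1.
  m_10 = 30*1 - 20 = 10, d_10 = (670 - 10^2)/30 = 570/30 = 19, a_10 = floor((25 + 10)/19) = 1.
  m_11 = 19*1 - 10 = 9, d_11 = (670 - 9^2)/19 = 589/19 = 31, a_11 = floor((25 + 9)/31) = 1.
  m_12 = 31*1 - 9 = 22, d_12 = (670 - 22^2)/31 = 186/31 = 6, a_12 = floor((25 + 22)/6) = 7.
  m_13 = 6*7 - 22 = 20, d_13 = (670 - 20^2)/6 = 270/6 = 45, a_13 = floor((25 + 20)/45) = 1.
  m_14 = 45*1 - 20 = 25, d_14 = (670 - 25^2)/45 = 45/45 = 1, a_14 = floor((25 + 25)/1) = 50.
  m_15 = 1*50 - 25 = 25, d_15 = (670 - 25^2)/1 = 45/1 = 45: (m_15, d_15) = (m_1, d_1) = (25, 45), so from here the quotients repeat a_1, ..., a_14; the period length is 14.
So sqrt(670) = [25; (1, 7, 1, 1, 1, 5, 10, 5, 1, 1, 1, 7, 1, 50)] with period length k = 14.
k is even, so the fundamental solution of x^2 - 670y^2 = 1 is (p_{k-1}, q_{k-1}) = (p_13, q_13); compute convergents through index 13.
Convergents (p_i = a_i*p_{i-1} + p_{i-2}, q_i = a_i*q_{i-1} + q_{i-2} with p_{-2}=0, p_{-1}=1, q_{-2}=1, q_{-1}=0):
  i=0: a_0=25, p_0 = 25*1 + 0 = 25, q_0 = 25*0 + 1 = 1.
  i=1: a_1=1, p_1 = 1*25 + 1 = 26, q_1 = 1*1 + 0 = 1.
  i=2: a_2=7, p_2 = 7*26 + 25 = 207, q_2 = 7*1 + 1 = 8.
  i=3: a_3=1, p_3 = 1*207 + 26 = 233, q_3 = 1*8 + 1 = 9.
  i=4: a_4=1, p_4 = 1*233 + 207 = 440, q_4 = 1*9 + 8 = 17.
  i=5: a_5=1, p_5 = 1*440 + 233 = 673, q_5 = 1*17 + 9 = 26.
  i=6: a_6=5, p_6 = 5*673 + 440 = 3805, q_6 = 5*26 + 17 = 147.
  i=7: a_7=10, p_7 = 10*3805 + 673 = 38723, q_7 = 10*147 + 26 = 1496.
  i=8: a_8=5, p_8 = 5*38723 + 3805 = 197420, q_8 = 5*1496 + 147 = 7627.
  i=9: a_9=1, p_9 = 1*197420 + 38723 = 236143, q_9 = 1*7627 + 1496 = 9123.
  i=10: a_10=1, p_10 = 1*236143 + 197420 = 433563, q_10 = 1*9123 + 7627 = 16750.
  i=11: a_11=1, p_11 = 1*433563 + 236143 = 669706, q_11 = 1*16750 + 9123 = 25873.
  i=12: a_12=7, p_12 = 7*669706 + 433563 = 5121505, q_12 = 7*25873 + 16750 = 197861.
  i=13: a_13=1, p_13 = 1*5121505 + 669706 = 5791211, q_13 = 1*197861 + 25873 = 223734.
Check: 5791211^2 - 670*223734^2 = 33538124846521 - 33538124846520 = 1, so (x, y) = (5791211, 223734) solves the equation, and by the theorem it is the least positive solution.

(x, y) = (5791211, 223734)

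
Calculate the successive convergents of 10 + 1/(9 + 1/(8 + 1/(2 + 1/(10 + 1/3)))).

Using the convergent recurrence p_i = a_i*p_{i-1} + p_{i-2}, q_i = a_i*q_{i-1} + q_{i-2} with p_{-2}=0, p_{-1}=1, q_{-2}=1, q_{-1}=0:
  i=0: a_0=10, p_0 = 10*1 + 0 = 10, q_0 = 10*0 + 1 = 1.
  i=1: a_1=9, p_1 = 9*10 + 1 = 91, q_1 = 9*1 + 0 = 9.
  i=2: a_2=8, p_2 = 8*91 + 10 = 738, q_2 = 8*9 + 1 = 73.
  i=3: a_3=2, p_3 = 2*738 + 91 = 1567, q_3 = 2*73 + 9 = 155.
  i=4: a_4=10, p_4 = 10*1567 + 738 = 16408, q_4 = 10*155 + 73 = 1623.
  i=5: a_5=3, p_5 = 3*16408 + 1567 = 50791, q_5 = 3*1623 + 155 = 5024.

10/1, 91/9, 738/73, 1567/155, 16408/1623, 50791/5024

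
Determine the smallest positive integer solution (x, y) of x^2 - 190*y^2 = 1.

First expand sqrt(190) as a continued fraction. With x_i = (sqrt(190) + m_i)/d_i and (m_0, d_0) = (0, 1): a_0 = floor(sqrt(190)) = 13, since 13^2 = 169 <= 190 < 196 = 14^2.
Iterate m_{i+1} = d_i*a_i - m_i, d_{i+1} = (190 - m_{i+1}^2)/d_i, a_{i+1} = floor((a_0 + m_{i+1})/d_{i+1}):
  m_1 = 1*13 - 0 = 13, d_1 = (190 - 13^2)/1 = 21/1 = 21, a_1 = floor((13 + 13)/21) = 1.
  m_2 = 21*1 - 13 = 8, d_2 = (190 - 8^2)/21 = 126/21 = 6, a_2 = floor((13 + 8)/6) = 3.
  m_3 = 6*3 - 8 = 10, d_3 = (190 - 10^2)/6 = 90/6 = 15, a_3 = floor((13 + 10)/15) = 1.
  m_4 = 15*1 - 10 = 5, d_4 = (190 - 5^2)/15 = 165/15 = 11, a_4 = floor((13 + 5)/11) = 1.
  m_5 = 11*1 - 5 = 6, d_5 = (190 - 6^2)/11 = 154/11 = 14, a_5 = floor((13 + 6)/14) = 1.
  m_6 = 14*1 - 6 = 8, d_6 = (190 - 8^2)/14 = 126/14 = 9, a_6 = floor((13 + 8)/9) = 2.
  m_7 = 9*2 - 8 = 10, d_7 = (190 - 10^2)/9 = 90/9 = 10, a_7 = floor((13 + 10)/10) = 2.
  m_8 = 10*2 - 10 = 10, d_8 = (190 - 10^2)/10 = 90/10 = 9, a_8 = floor((13 + 10)/9) = 2.
  m_9 = 9*2 - 10 = 8, d_9 = (190 - 8^2)/9 = 126/9 = 14, a_9 = floor((13 + 8)/14) = 1.
  m_10 = 14*1 - 8 = 6, d_10 = (190 - 6^2)/14 = 154/14 = 11, a_10 = floor((13 + 6)/11) = 1.
  m_11 = 11*1 - 6 = 5, d_11 = (190 - 5^2)/11 = 165/11 = 15, a_11 = floor((13 + 5)/15) = 1.
  m_12 = 15*1 - 5 = 10, d_12 = (190 - 10^2)/15 = 90/15 = 6, a_12 = floor((13 + 10)/6) = 3.
  m_13 = 6*3 - 10 = 8, d_13 = (190 - 8^2)/6 = 126/6 = 21, a_13 = floor((13 + 8)/21) = 1.
  m_14 = 21*1 - 8 = 13, d_14 = (190 - 13^2)/21 = 21/21 = 1, a_14 = floor((13 + 13)/1) = 26.
  m_15 = 1*26 - 13 = 13, d_15 = (190 - 13^2)/1 = 21/1 = 21: (m_15, d_15) = (m_1, d_1) = (13, 21), so from here the quotients repeat a_1, ..., a_14; the period length is 14.
So sqrt(190) = [13; (1, 3, 1, 1, 1, 2, 2, 2, 1, 1, 1, 3, 1, 26)] with period length k = 14.
k is even, so the fundamental solution of x^2 - 190y^2 = 1 is (p_{k-1}, q_{k-1}) = (p_13, q_13); compute convergents through index 13.
Convergents (p_i = a_i*p_{i-1} + p_{i-2}, q_i = a_i*q_{i-1} + q_{i-2} with p_{-2}=0, p_{-1}=1, q_{-2}=1, q_{-1}=0):
  i=0: a_0=13, p_0 = 13*1 + 0 = 13, q_0 = 13*0 + 1 = 1.
  i=1: a_1=1, p_1 = 1*13 + 1 = 14, q_1 = 1*1 + 0 = 1.
  i=2: a_2=3, p_2 = 3*14 + 13 = 55, q_2 = 3*1 + 1 = 4.
  i=3: a_3=1, p_3 = 1*55 + 14 = 69, q_3 = 1*4 + 1 = 5.
  i=4: a_4=1, p_4 = 1*69 + 55 = 124, q_4 = 1*5 + 4 = 9.
  i=5: a_5=1, p_5 = 1*124 + 69 = 193, q_5 = 1*9 + 5 = 14.
  i=6: a_6=2, p_6 = 2*193 + 124 = 510, q_6 = 2*14 + 9 = 37.
  i=7: a_7=2, p_7 = 2*510 + 193 = 1213, q_7 = 2*37 + 14 = 88.
  i=8: a_8=2, p_8 = 2*1213 + 510 = 2936, q_8 = 2*88 + 37 = 213.
  i=9: a_9=1, p_9 = 1*2936 + 1213 = 4149, q_9 = 1*213 + 88 = 301.
  i=10: a_10=1, p_10 = 1*4149 + 2936 = 7085, q_10 = 1*301 + 213 = 514.
  i=11: a_11=1, p_11 = 1*7085 + 4149 = 11234, q_11 = 1*514 + 301 = 815.
  i=12: a_12=3, p_12 = 3*11234 + 7085 = 40787, q_12 = 3*815 + 514 = 2959.
  i=13: a_13=1, p_13 = 1*40787 + 11234 = 52021, q_13 = 1*2959 + 815 = 3774.
Check: 52021^2 - 190*3774^2 = 2706184441 - 2706184440 = 1, so (x, y) = (52021, 3774) solves the equation, and by the theorem it is the least positive solution.

(x, y) = (52021, 3774)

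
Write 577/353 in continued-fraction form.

Run the Euclidean algorithm on 577 and 353; the successive quotients are the partial quotients a_0, a_1, ... (each step inverts the fractional part left over by the previous one):
  577 = 1*353 + 224, so a_0 = 1.
  353 = 1*224 + 129, so a_1 = 1.
  224 = 1*129 + 95, so a_2 = 1.
  129 = 1*95 + 34, so a_3 = 1.
  95 = 2*34 + 27, so a_4 = 2.
  34 = 1*27 + 7, so a_5 = 1.
  27 = 3*7 + 6, so a_6 = 3.
  7 = 1*6 + 1, so a_7 = 1.
  6 = 6*1 + 0, so a_8 = 6.
The remainder reaches 0 after 9 divisions, so the expansion has 9 partial quotients, read off in order.

[1; 1, 1, 1, 2, 1, 3, 1, 6]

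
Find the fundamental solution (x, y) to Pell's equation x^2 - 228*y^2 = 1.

(x, y) = (151, 10)

First expand sqrt(228) as a continued fraction. With x_i = (sqrt(228) + m_i)/d_i and (m_0, d_0) = (0, 1): a_0 = floor(sqrt(228)) = 15, since 15^2 = 225 <= 228 < 256 = 16^2.
Iterate m_{i+1} = d_i*a_i - m_i, d_{i+1} = (228 - m_{i+1}^2)/d_i, a_{i+1} = floor((a_0 + m_{i+1})/d_{i+1}):
  m_1 = 1*15 - 0 = 15, d_1 = (228 - 15^2)/1 = 3/1 = 3, a_1 = floor((15 + 15)/3) = 10.
  m_2 = 3*10 - 15 = 15, d_2 = (228 - 15^2)/3 = 3/3 = 1, a_2 = floor((15 + 15)/1) = 30.
  m_3 = 1*30 - 15 = 15, d_3 = (228 - 15^2)/1 = 3/1 = 3: (m_3, d_3) = (m_1, d_1) = (15, 3), so from here the quotients repeat a_1, a_2; the period length is 2.
So sqrt(228) = [15; (10, 30)] with period length k = 2.
k is even, so the fundamental solution of x^2 - 228y^2 = 1 is (p_{k-1}, q_{k-1}) = (p_1, q_1); compute convergents through index 1.
Convergents (p_i = a_i*p_{i-1} + p_{i-2}, q_i = a_i*q_{i-1} + q_{i-2} with p_{-2}=0, p_{-1}=1, q_{-2}=1, q_{-1}=0):
  i=0: a_0=15, p_0 = 15*1 + 0 = 15, q_0 = 15*0 + 1 = 1.
  i=1: a_1=10, p_1 = 10*15 + 1 = 151, q_1 = 10*1 + 0 = 10.
Check: 151^2 - 228*10^2 = 22801 - 22800 = 1, so (x, y) = (151, 10) solves the equation, and by the theorem it is the least positive solution.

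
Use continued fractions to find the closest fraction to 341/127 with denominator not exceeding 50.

Expand x = 341/127 as a continued fraction with the Euclidean algorithm:
  341 = 2*127 + 87, so a_0 = 2.
  127 = 1*87 + 40, so a_1 = 1.
  87 = 2*40 + 7, so a_2 = 2.
  40 = 5*7 + 5, so a_3 = 5.
  7 = 1*5 + 2, so a_4 = 1.
  5 = 2*2 + 1, so a_5 = 2.
  2 = 2*1 + 0, so a_6 = 2.
so x = [2; 1, 2, 5, 1, 2, 2].
Convergents (p_i = a_i*p_{i-1} + p_{i-2}, q_i = a_i*q_{i-1} + q_{i-2} with p_{-2}=0, p_{-1}=1, q_{-2}=1, q_{-1}=0), until the denominator exceeds 50:
  i=0: a_0=2, p_0 = 2*1 + 0 = 2, q_0 = 2*0 + 1 = 1.
  i=1: a_1=1, p_1 = 1*2 + 1 = 3, q_1 = 1*1 + 0 = 1.
  i=2: a_2=2, p_2 = 2*3 + 2 = 8, q_2 = 2*1 + 1 = 3.
  i=3: a_3=5, p_3 = 5*8 + 3 = 43, q_3 = 5*3 + 1 = 16.
  i=4: a_4=1, p_4 = 1*43 + 8 = 51, q_4 = 1*16 + 3 = 19.
  i=5: a_5=2, p_5 = 2*51 + 43 = 145, q_5 = 2*19 + 16 = 54.
q_5 = 54 > 50, so the last convergent with denominator <= 50 is p_4/q_4 = 51/19.
The closest fraction with denominator <= 50 is either p_4/q_4 or the intermediate fraction (k*p_4 + p_3)/(k*q_4 + q_3) with the largest k >= 1 whose denominator stays <= 50; these approach x as k grows, and every other convergent or intermediate fraction in range is farther away.
Largest k: floor((50 - q_3)/q_4) = floor((50 - 16)/19) = 1.
That gives (1*51 + 43)/(1*19 + 16) = 94/35.
Compare the errors: |x - 51/19| = |341*19 - 51*127|/(127*19) = 2/2413, and |x - 94/35| = |341*35 - 94*127|/(127*35) = 3/4445.
Cross-multiplying, 3*2413 = 7239 < 8890 = 2*4445, so 3/4445 is smaller: the intermediate fraction 94/35 is closer to x than 51/19.

94/35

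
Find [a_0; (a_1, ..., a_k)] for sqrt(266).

[16; (3, 4, 3, 32)]

Write x_i = (sqrt(266) + m_i)/d_i with (m_0, d_0) = (0, 1). a_0 = floor(sqrt(266)) = 16, since 16^2 = 256 <= 266 < 289 = 17^2.
Iterate m_{i+1} = d_i*a_i - m_i, d_{i+1} = (266 - m_{i+1}^2)/d_i, a_{i+1} = floor((a_0 + m_{i+1})/d_{i+1}):
  m_1 = 1*16 - 0 = 16, d_1 = (266 - 16^2)/1 = 10/1 = 10, a_1 = floor((16 + 16)/10) = 3.
  m_2 = 10*3 - 16 = 14, d_2 = (266 - 14^2)/10 = 70/10 = 7, a_2 = floor((16 + 14)/7) = 4.
  m_3 = 7*4 - 14 = 14, d_3 = (266 - 14^2)/7 = 70/7 = 10, a_3 = floor((16 + 14)/10) = 3.
  m_4 = 10*3 - 14 = 16, d_4 = (266 - 16^2)/10 = 10/10 = 1, a_4 = floor((16 + 16)/1) = 32.
  m_5 = 1*32 - 16 = 16, d_5 = (266 - 16^2)/1 = 10/1 = 10: (m_5, d_5) = (m_1, d_1) = (16, 10), so from here the quotients repeat a_1, ..., a_4; the period length is 4.
Hence the expansion of sqrt(266) is a_0 = 16 followed by the repeating block 3, 4, 3, 32 (period 4).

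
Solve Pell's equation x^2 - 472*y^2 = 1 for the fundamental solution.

(x, y) = (306917, 14127)

First expand sqrt(472) as a continued fraction. With x_i = (sqrt(472) + m_i)/d_i and (m_0, d_0) = (0, 1): a_0 = floor(sqrt(472)) = 21, since 21^2 = 441 <= 472 < 484 = 22^2.
Iterate m_{i+1} = d_i*a_i - m_i, d_{i+1} = (472 - m_{i+1}^2)/d_i, a_{i+1} = floor((a_0 + m_{i+1})/d_{i+1}):
  m_1 = 1*21 - 0 = 21, d_1 = (472 - 21^2)/1 = 31/1 = 31, a_1 = floor((21 + 21)/31) = 1.
  m_2 = 31*1 - 21 = 10, d_2 = (472 - 10^2)/31 = 372/31 = 12, a_2 = floor((21 + 10)/12) = 2.
  m_3 = 12*2 - 10 = 14, d_3 = (472 - 14^2)/12 = 276/12 = 23, a_3 = floor((21 + 14)/23) = 1.
  m_4 = 23*1 - 14 = 9, d_4 = (472 - 9^2)/23 = 391/23 = 17, a_4 = floor((21 + 9)/17) = 1.
  m_5 = 17*1 - 9 = 8, d_5 = (472 - 8^2)/17 = 408/17 = 24, a_5 = floor((21 + 8)/24) = 1.
  m_6 = 24*1 - 8 = 16, d_6 = (472 - 16^2)/24 = 216/24 = 9, a_6 = floor((21 + 16)/9) = 4.
  m_7 = 9*4 - 16 = 20, d_7 = (472 - 20^2)/9 = 72/9 = 8, a_7 = floor((21 + 20)/8) = 5.
  m_8 = 8*5 - 20 = 20, d_8 = (472 - 20^2)/8 = 72/8 = 9, a_8 = floor((21 + 20)/9) = 4.
  m_9 = 9*4 - 20 = 16, d_9 = (472 - 16^2)/9 = 216/9 = 24, a_9 = floor((21 + 16)/24) = 1.
  m_10 = 24*1 - 16 = 8, d_10 = (472 - 8^2)/24 = 408/24 = 17, a_10 = floor((21 + 8)/17) = 1.
  m_11 = 17*1 - 8 = 9, d_11 = (472 - 9^2)/17 = 391/17 = 23, a_11 = floor((21 + 9)/23) = 1.
  m_12 = 23*1 - 9 = 14, d_12 = (472 - 14^2)/23 = 276/23 = 12, a_12 = floor((21 + 14)/12) = 2.
  m_13 = 12*2 - 14 = 10, d_13 = (472 - 10^2)/12 = 372/12 = 31, a_13 = floor((21 + 10)/31) = 1.
  m_14 = 31*1 - 10 = 21, d_14 = (472 - 21^2)/31 = 31/31 = 1, a_14 = floor((21 + 21)/1) = 42.
  m_15 = 1*42 - 21 = 21, d_15 = (472 - 21^2)/1 = 31/1 = 31: (m_15, d_15) = (m_1, d_1) = (21, 31), so from here the quotients repeat a_1, ..., a_14; the period length is 14.
So sqrt(472) = [21; (1, 2, 1, 1, 1, 4, 5, 4, 1, 1, 1, 2, 1, 42)] with period length k = 14.
k is even, so the fundamental solution of x^2 - 472y^2 = 1 is (p_{k-1}, q_{k-1}) = (p_13, q_13); compute convergents through index 13.
Convergents (p_i = a_i*p_{i-1} + p_{i-2}, q_i = a_i*q_{i-1} + q_{i-2} with p_{-2}=0, p_{-1}=1, q_{-2}=1, q_{-1}=0):
  i=0: a_0=21, p_0 = 21*1 + 0 = 21, q_0 = 21*0 + 1 = 1.
  i=1: a_1=1, p_1 = 1*21 + 1 = 22, q_1 = 1*1 + 0 = 1.
  i=2: a_2=2, p_2 = 2*22 + 21 = 65, q_2 = 2*1 + 1 = 3.
  i=3: a_3=1, p_3 = 1*65 + 22 = 87, q_3 = 1*3 + 1 = 4.
  i=4: a_4=1, p_4 = 1*87 + 65 = 152, q_4 = 1*4 + 3 = 7.
  i=5: a_5=1, p_5 = 1*152 + 87 = 239, q_5 = 1*7 + 4 = 11.
  i=6: a_6=4, p_6 = 4*239 + 152 = 1108, q_6 = 4*11 + 7 = 51.
  i=7: a_7=5, p_7 = 5*1108 + 239 = 5779, q_7 = 5*51 + 11 = 266.
  i=8: a_8=4, p_8 = 4*5779 + 1108 = 24224, q_8 = 4*266 + 51 = 1115.
  i=9: a_9=1, p_9 = 1*24224 + 5779 = 30003, q_9 = 1*1115 + 266 = 1381.
  i=10: a_10=1, p_10 = 1*30003 + 24224 = 54227, q_10 = 1*1381 + 1115 = 2496.
  i=11: a_11=1, p_11 = 1*54227 + 30003 = 84230, q_11 = 1*2496 + 1381 = 3877.
  i=12: a_12=2, p_12 = 2*84230 + 54227 = 222687, q_12 = 2*3877 + 2496 = 10250.
  i=13: a_13=1, p_13 = 1*222687 + 84230 = 306917, q_13 = 1*10250 + 3877 = 14127.
Check: 306917^2 - 472*14127^2 = 94198044889 - 94198044888 = 1, so (x, y) = (306917, 14127) solves the equation, and by the theorem it is the least positive solution.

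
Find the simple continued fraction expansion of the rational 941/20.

Run the Euclidean algorithm on 941 and 20; the successive quotients are the partial quotients a_0, a_1, ... (each step inverts the fractional part left over by the previous one):
  941 = 47*20 + 1, so a_0 = 47.
  20 = 20*1 + 0, so a_1 = 20.
The remainder reaches 0 after 2 divisions, so the expansion has 2 partial quotients, read off in order.

[47; 20]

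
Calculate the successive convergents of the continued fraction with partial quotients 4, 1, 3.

Using the convergent recurrence p_i = a_i*p_{i-1} + p_{i-2}, q_i = a_i*q_{i-1} + q_{i-2} with p_{-2}=0, p_{-1}=1, q_{-2}=1, q_{-1}=0:
  i=0: a_0=4, p_0 = 4*1 + 0 = 4, q_0 = 4*0 + 1 = 1.
  i=1: a_1=1, p_1 = 1*4 + 1 = 5, q_1 = 1*1 + 0 = 1.
  i=2: a_2=3, p_2 = 3*5 + 4 = 19, q_2 = 3*1 + 1 = 4.

4/1, 5/1, 19/4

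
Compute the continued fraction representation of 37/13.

[2; 1, 5, 2]

Run the Euclidean algorithm on 37 and 13; the successive quotients are the partial quotients a_0, a_1, ... (each step inverts the fractional part left over by the previous one):
  37 = 2*13 + 11, so a_0 = 2.
  13 = 1*11 + 2, so a_1 = 1.
  11 = 5*2 + 1, so a_2 = 5.
  2 = 2*1 + 0, so a_3 = 2.
The remainder reaches 0 after 4 divisions, so the expansion has 4 partial quotients, read off in order.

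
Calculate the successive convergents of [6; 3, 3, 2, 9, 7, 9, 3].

6/1, 19/3, 63/10, 145/23, 1368/217, 9721/1542, 88857/14095, 276292/43827

Using the convergent recurrence p_i = a_i*p_{i-1} + p_{i-2}, q_i = a_i*q_{i-1} + q_{i-2} with p_{-2}=0, p_{-1}=1, q_{-2}=1, q_{-1}=0:
  i=0: a_0=6, p_0 = 6*1 + 0 = 6, q_0 = 6*0 + 1 = 1.
  i=1: a_1=3, p_1 = 3*6 + 1 = 19, q_1 = 3*1 + 0 = 3.
  i=2: a_2=3, p_2 = 3*19 + 6 = 63, q_2 = 3*3 + 1 = 10.
  i=3: a_3=2, p_3 = 2*63 + 19 = 145, q_3 = 2*10 + 3 = 23.
  i=4: a_4=9, p_4 = 9*145 + 63 = 1368, q_4 = 9*23 + 10 = 217.
  i=5: a_5=7, p_5 = 7*1368 + 145 = 9721, q_5 = 7*217 + 23 = 1542.
  i=6: a_6=9, p_6 = 9*9721 + 1368 = 88857, q_6 = 9*1542 + 217 = 14095.
  i=7: a_7=3, p_7 = 3*88857 + 9721 = 276292, q_7 = 3*14095 + 1542 = 43827.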